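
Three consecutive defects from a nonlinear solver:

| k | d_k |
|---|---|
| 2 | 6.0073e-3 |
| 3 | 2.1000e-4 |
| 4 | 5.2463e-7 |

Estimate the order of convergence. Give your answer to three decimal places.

p ≈ ln(d_4/d_3) / ln(d_3/d_2)
  = ln(5.2463e-7/2.1000e-4) / ln(2.1000e-4/6.0073e-3)
  = ln(0.00249824) / ln(0.0349575)
  = -5.992169 / -3.353622 ≈ 1.786775

1.787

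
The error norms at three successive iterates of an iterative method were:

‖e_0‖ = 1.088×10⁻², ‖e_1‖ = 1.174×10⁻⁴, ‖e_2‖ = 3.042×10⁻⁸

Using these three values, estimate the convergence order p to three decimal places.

p ≈ ln(‖e_2‖/‖e_1‖) / ln(‖e_1‖/‖e_0‖)
  = ln(3.042×10⁻⁸/1.174×10⁻⁴) / ln(1.174×10⁻⁴/1.088×10⁻²)
  = ln(0.000259114) / ln(0.0107904)
  = -8.258242 / -4.529098 ≈ 1.823375

1.823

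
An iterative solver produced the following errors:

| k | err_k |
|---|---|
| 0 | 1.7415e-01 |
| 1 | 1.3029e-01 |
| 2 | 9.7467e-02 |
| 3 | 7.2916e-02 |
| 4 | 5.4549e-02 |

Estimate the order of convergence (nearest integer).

Consecutive ratios: err_4/err_3 = 5.4549e-02/7.2916e-02 = 0.748107, err_3/err_2 = 7.2916e-02/9.7467e-02 = 0.74811.
p ≈ ln(0.748107)/ln(0.74811) = -0.2902/-0.2902 ≈ 1.00.
So the convergence is linear (order 1).

1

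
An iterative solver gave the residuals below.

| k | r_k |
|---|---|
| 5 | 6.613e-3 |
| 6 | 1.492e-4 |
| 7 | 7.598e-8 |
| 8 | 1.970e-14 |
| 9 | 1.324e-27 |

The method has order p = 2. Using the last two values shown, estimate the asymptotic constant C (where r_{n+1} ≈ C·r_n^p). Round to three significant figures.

3.41

C ≈ r_9 / r_8^2
  = 1.324e-27 / (1.970e-14)^2
  = 1.324e-27 / 3.8809e-28 ≈ 3.4116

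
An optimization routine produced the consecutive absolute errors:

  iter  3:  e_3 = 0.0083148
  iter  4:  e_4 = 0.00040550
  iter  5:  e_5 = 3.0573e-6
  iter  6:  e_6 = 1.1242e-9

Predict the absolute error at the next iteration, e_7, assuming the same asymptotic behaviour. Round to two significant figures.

First estimate the order: p ≈ ln(e_6/e_5) / ln(e_5/e_4) = ln(1.1242e-9/3.0573e-6)/ln(3.0573e-6/0.00040550) = ln(0.00036771)/ln(0.00753958) ≈ 1.6180.
Then e_7 ≈ e_6·(e_6/e_5)^p = 1.1242e-9·(0.00036771)^1.6180 = 1.1242e-9·2.77324e-06 ≈ 3.118e-15.

3.1e-15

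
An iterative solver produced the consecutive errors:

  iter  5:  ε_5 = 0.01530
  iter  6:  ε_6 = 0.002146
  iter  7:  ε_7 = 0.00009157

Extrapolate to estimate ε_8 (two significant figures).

First estimate the order: p ≈ ln(ε_7/ε_6) / ln(ε_6/ε_5) = ln(0.00009157/0.002146)/ln(0.002146/0.01530) = ln(0.0426701)/ln(0.140261) ≈ 1.6058.
Then ε_8 ≈ ε_7·(ε_7/ε_6)^p = 0.00009157·(0.0426701)^1.6058 = 0.00009157·0.00631324 ≈ 5.781e-07.

5.8e-7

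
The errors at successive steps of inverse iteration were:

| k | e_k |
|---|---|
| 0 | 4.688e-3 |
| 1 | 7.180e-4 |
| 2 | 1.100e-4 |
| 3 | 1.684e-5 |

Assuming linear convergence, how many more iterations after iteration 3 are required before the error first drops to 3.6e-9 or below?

5

Rate ρ ≈ e_3/e_2 = 1.684e-5/1.100e-4 = 0.1531.
After j more steps, e_{3+j} ≈ 1.684e-5·ρ^j; need ρ^j ≤ 3.6e-9/1.684e-5 = 0.000213777.
j ≥ ln(0.000213777)/ln(0.1531) = -8.4506/-1.87666 = 4.503.
So 5 more iterations are needed.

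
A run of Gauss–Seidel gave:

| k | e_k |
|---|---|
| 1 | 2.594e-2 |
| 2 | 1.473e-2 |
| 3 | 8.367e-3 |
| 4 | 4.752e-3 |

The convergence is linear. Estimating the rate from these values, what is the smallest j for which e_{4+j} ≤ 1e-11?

Rate ρ ≈ e_4/e_3 = 4.752e-3/8.367e-3 = 0.5679.
After j more steps, e_{4+j} ≈ 4.752e-3·ρ^j; need ρ^j ≤ 1e-11/4.752e-3 = 2.10438e-09.
j ≥ ln(2.10438e-09)/ln(0.5679) = -19.9792/-0.56581 = 35.311.
So 36 more iterations are needed.

36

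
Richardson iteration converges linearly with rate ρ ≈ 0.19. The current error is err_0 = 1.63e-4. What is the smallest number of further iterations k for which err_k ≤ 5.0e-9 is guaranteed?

After k steps, err_k ≈ 1.63e-4·0.19^k.
Need 0.19^k ≤ 5.0e-9/1.63e-4 = 3.06748e-05.
k ≥ ln(3.06748e-05)/ln(0.19) = -10.3921/-1.66073 = 6.258.
Smallest integer k = 7.

7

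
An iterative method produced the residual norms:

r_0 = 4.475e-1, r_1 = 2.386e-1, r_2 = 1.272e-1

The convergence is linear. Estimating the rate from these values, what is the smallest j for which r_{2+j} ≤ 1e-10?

Rate ρ ≈ r_2/r_1 = 1.272e-1/2.386e-1 = 0.5331.
After j more steps, r_{2+j} ≈ 1.272e-1·ρ^j; need ρ^j ≤ 1e-10/1.272e-1 = 7.86164e-10.
j ≥ ln(7.86164e-10)/ln(0.5331) = -20.9639/-0.62905 = 33.326.
So 34 more iterations are needed.

34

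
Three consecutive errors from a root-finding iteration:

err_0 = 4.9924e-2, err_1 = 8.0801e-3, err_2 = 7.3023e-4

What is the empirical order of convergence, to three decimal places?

1.320

p ≈ ln(err_2/err_1) / ln(err_1/err_0)
  = ln(7.3023e-4/8.0801e-3) / ln(8.0801e-3/4.9924e-2)
  = ln(0.0903739) / ln(0.161848)
  = -2.403800 / -1.821098 ≈ 1.319973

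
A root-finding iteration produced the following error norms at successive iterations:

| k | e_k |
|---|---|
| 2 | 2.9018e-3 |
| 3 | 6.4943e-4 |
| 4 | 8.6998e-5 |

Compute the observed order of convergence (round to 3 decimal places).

1.343

p ≈ ln(e_4/e_3) / ln(e_3/e_2)
  = ln(8.6998e-5/6.4943e-4) / ln(6.4943e-4/2.9018e-3)
  = ln(0.133961) / ln(0.223802)
  = -2.010207 / -1.496994 ≈ 1.342829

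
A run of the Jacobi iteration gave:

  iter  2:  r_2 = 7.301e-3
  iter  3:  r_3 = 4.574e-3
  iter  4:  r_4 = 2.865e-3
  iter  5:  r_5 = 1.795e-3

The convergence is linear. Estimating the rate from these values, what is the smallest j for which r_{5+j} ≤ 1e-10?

Rate ρ ≈ r_5/r_4 = 1.795e-3/2.865e-3 = 0.6265.
After j more steps, r_{5+j} ≈ 1.795e-3·ρ^j; need ρ^j ≤ 1e-10/1.795e-3 = 5.57103e-08.
j ≥ ln(5.57103e-08)/ln(0.6265) = -16.7031/-0.46761 = 35.720.
So 36 more iterations are needed.

36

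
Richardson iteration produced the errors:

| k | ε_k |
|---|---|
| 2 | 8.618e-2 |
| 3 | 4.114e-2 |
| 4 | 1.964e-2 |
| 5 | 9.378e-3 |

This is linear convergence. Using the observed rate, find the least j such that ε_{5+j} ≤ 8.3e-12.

Rate ρ ≈ ε_5/ε_4 = 9.378e-3/1.964e-2 = 0.4775.
After j more steps, ε_{5+j} ≈ 9.378e-3·ρ^j; need ρ^j ≤ 8.3e-12/9.378e-3 = 8.8505e-10.
j ≥ ln(8.8505e-10)/ln(0.4775) = -20.8454/-0.73919 = 28.200.
So 29 more iterations are needed.

29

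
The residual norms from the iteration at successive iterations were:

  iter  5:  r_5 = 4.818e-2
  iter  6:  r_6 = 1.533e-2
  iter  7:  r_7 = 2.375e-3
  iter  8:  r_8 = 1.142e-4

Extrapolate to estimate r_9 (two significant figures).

First estimate the order: p ≈ ln(r_8/r_7) / ln(r_7/r_6) = ln(1.142e-4/2.375e-3)/ln(2.375e-3/1.533e-2) = ln(0.0480842)/ln(0.154925) ≈ 1.6274.
Then r_9 ≈ r_8·(r_8/r_7)^p = 1.142e-4·(0.0480842)^1.6274 = 1.142e-4·0.00716293 ≈ 8.18e-07.

8.2e-7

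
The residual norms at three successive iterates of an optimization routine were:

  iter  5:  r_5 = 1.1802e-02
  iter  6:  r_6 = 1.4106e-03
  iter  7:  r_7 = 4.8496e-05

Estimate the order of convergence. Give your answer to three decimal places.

1.587

p ≈ ln(r_7/r_6) / ln(r_6/r_5)
  = ln(4.8496e-05/1.4106e-03) / ln(1.4106e-03/1.1802e-02)
  = ln(0.0343797) / ln(0.119522)
  = -3.370289 / -2.124255 ≈ 1.586575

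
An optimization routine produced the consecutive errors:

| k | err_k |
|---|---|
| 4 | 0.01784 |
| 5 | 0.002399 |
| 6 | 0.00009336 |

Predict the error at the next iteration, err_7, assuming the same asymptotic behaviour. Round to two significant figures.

First estimate the order: p ≈ ln(err_6/err_5) / ln(err_5/err_4) = ln(0.00009336/0.002399)/ln(0.002399/0.01784) = ln(0.0389162)/ln(0.134473) ≈ 1.6180.
Then err_7 ≈ err_6·(err_6/err_5)^p = 0.00009336·(0.0389162)^1.6180 = 0.00009336·0.00523397 ≈ 4.886e-07.

4.9e-7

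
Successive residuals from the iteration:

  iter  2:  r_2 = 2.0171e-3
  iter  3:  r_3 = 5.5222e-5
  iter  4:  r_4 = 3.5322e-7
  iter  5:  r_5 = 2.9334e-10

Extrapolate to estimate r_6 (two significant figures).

First estimate the order: p ≈ ln(r_5/r_4) / ln(r_4/r_3) = ln(2.9334e-10/3.5322e-7)/ln(3.5322e-7/5.5222e-5) = ln(0.000830474)/ln(0.00639636) ≈ 1.4041.
Then r_6 ≈ r_5·(r_5/r_4)^p = 2.9334e-10·(0.000830474)^1.4041 = 2.9334e-10·4.72526e-05 ≈ 1.386e-14.

1.4e-14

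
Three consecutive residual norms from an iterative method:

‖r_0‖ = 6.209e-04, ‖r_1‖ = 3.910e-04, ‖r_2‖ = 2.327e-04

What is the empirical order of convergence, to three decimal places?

1.122

p ≈ ln(‖r_2‖/‖r_1‖) / ln(‖r_1‖/‖r_0‖)
  = ln(2.327e-04/3.910e-04) / ln(3.910e-04/6.209e-04)
  = ln(0.595141) / ln(0.629731)
  = -0.518957 / -0.462463 ≈ 1.122159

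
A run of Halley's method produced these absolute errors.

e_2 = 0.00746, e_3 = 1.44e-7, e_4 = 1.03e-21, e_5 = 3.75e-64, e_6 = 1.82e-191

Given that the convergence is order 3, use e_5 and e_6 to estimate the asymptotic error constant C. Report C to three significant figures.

0.345

C ≈ e_6 / e_5^3
  = 1.82e-191 / (3.75e-64)^3
  = 1.82e-191 / 5.27344e-191 ≈ 0.34513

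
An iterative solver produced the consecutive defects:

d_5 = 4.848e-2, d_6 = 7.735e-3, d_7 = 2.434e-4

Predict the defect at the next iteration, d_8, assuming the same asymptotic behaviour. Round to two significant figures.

3.6e-7

First estimate the order: p ≈ ln(d_7/d_6) / ln(d_6/d_5) = ln(2.434e-4/7.735e-3)/ln(7.735e-3/4.848e-2) = ln(0.0314674)/ln(0.15955) ≈ 1.8845.
Then d_8 ≈ d_7·(d_7/d_6)^p = 2.434e-4·(0.0314674)^1.8845 = 2.434e-4·0.00147645 ≈ 3.594e-07.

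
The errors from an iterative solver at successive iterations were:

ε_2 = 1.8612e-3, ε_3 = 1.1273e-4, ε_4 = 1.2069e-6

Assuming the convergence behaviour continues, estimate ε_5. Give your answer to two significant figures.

7.8e-10

First estimate the order: p ≈ ln(ε_4/ε_3) / ln(ε_3/ε_2) = ln(1.2069e-6/1.1273e-4)/ln(1.1273e-4/1.8612e-3) = ln(0.0107061)/ln(0.0605685) ≈ 1.6180.
Then ε_5 ≈ ε_4·(ε_4/ε_3)^p = 1.2069e-6·(0.0107061)^1.6180 = 1.2069e-6·0.00064855 ≈ 7.827e-10.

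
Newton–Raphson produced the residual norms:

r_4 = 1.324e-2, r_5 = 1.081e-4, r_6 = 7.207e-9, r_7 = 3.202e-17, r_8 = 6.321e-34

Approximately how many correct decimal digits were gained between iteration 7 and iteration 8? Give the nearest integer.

Digits gained ≈ log₁₀(r_7/r_8) = log₁₀(3.202e-17/6.321e-34) = log₁₀(5.06565e+16) ≈ 16.705.

17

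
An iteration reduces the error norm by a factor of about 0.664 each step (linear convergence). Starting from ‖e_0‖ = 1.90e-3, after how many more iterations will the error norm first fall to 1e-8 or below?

After k steps, ‖e_k‖ ≈ 1.90e-3·0.664^k.
Need 0.664^k ≤ 1e-8/1.90e-3 = 5.26316e-06.
k ≥ ln(5.26316e-06)/ln(0.664) = -12.1548/-0.40947 = 29.684.
Smallest integer k = 30.

30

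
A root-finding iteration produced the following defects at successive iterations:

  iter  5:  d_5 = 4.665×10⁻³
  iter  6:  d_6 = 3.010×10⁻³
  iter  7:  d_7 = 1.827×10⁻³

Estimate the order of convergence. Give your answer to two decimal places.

p ≈ ln(d_7/d_6) / ln(d_6/d_5)
  = ln(1.827×10⁻³/3.010×10⁻³) / ln(3.010×10⁻³/4.665×10⁻³)
  = ln(0.606977) / ln(0.64523)
  = -0.49926 / -0.43815 ≈ 1.13947

1.14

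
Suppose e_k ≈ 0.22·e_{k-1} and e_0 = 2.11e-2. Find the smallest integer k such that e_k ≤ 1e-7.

After k steps, e_k ≈ 2.11e-2·0.22^k.
Need 0.22^k ≤ 1e-7/2.11e-2 = 4.73934e-06.
k ≥ ln(4.73934e-06)/ln(0.22) = -12.2596/-1.51413 = 8.097.
Smallest integer k = 9.

9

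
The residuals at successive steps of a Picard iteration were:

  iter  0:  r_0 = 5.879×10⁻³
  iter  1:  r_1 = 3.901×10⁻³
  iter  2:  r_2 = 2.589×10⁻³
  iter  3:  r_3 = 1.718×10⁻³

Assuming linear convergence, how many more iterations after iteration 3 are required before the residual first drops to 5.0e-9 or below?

Rate ρ ≈ r_3/r_2 = 1.718×10⁻³/2.589×10⁻³ = 0.6636.
After j more steps, r_{3+j} ≈ 1.718×10⁻³·ρ^j; need ρ^j ≤ 5.0e-9/1.718×10⁻³ = 2.91036e-06.
j ≥ ln(2.91036e-06)/ln(0.6636) = -12.7472/-0.41008 = 31.085.
So 32 more iterations are needed.

32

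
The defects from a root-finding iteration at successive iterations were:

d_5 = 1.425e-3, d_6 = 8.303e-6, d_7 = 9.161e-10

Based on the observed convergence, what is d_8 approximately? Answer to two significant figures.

First estimate the order: p ≈ ln(d_7/d_6) / ln(d_6/d_5) = ln(9.161e-10/8.303e-6)/ln(8.303e-6/1.425e-3) = ln(0.000110334)/ln(0.00582667) ≈ 1.7709.
Then d_8 ≈ d_7·(d_7/d_6)^p = 9.161e-10·(0.000110334)^1.7709 = 9.161e-10·9.81825e-08 ≈ 8.994e-17.

9.0e-17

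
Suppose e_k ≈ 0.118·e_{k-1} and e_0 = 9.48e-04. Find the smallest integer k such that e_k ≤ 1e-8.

6

After k steps, e_k ≈ 9.48e-04·0.118^k.
Need 0.118^k ≤ 1e-8/9.48e-04 = 1.05485e-05.
k ≥ ln(1.05485e-05)/ln(0.118) = -11.4595/-2.13707 = 5.362.
Smallest integer k = 6.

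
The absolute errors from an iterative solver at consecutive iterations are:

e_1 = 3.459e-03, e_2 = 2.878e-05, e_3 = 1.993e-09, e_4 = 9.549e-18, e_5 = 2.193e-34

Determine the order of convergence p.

2

Consecutive ratios: e_5/e_4 = 2.193e-34/9.549e-18 = 2.29658e-17, e_4/e_3 = 9.549e-18/1.993e-09 = 4.79127e-09.
p ≈ ln(2.29658e-17)/ln(4.79127e-09) = -38.3125/-19.1565 ≈ 2.00.
So the convergence is quadratic (order 2).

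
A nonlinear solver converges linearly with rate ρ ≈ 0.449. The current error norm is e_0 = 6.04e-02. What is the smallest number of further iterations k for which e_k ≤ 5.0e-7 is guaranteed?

After k steps, e_k ≈ 6.04e-02·0.449^k.
Need 0.449^k ≤ 5.0e-7/6.04e-02 = 8.27815e-06.
k ≥ ln(8.27815e-06)/ln(0.449) = -11.7019/-0.80073 = 14.614.
Smallest integer k = 15.

15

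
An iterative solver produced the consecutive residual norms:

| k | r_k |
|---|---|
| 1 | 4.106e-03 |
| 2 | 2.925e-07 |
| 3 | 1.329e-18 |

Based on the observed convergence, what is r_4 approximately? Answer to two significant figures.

First estimate the order: p ≈ ln(r_3/r_2) / ln(r_2/r_1) = ln(1.329e-18/2.925e-07)/ln(2.925e-07/4.106e-03) = ln(4.54359e-12)/ln(7.12372e-05) ≈ 2.7349.
Then r_4 ≈ r_3·(r_3/r_2)^p = 1.329e-18·(4.54359e-12)^2.7349 = 1.329e-18·9.53061e-32 ≈ 1.267e-49.

1.3e-49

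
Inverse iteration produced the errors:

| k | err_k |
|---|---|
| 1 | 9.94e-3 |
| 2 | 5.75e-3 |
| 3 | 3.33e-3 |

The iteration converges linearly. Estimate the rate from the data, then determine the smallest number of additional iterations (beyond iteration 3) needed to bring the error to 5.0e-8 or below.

21

Rate ρ ≈ err_3/err_2 = 3.33e-3/5.75e-3 = 0.5791.
After j more steps, err_{3+j} ≈ 3.33e-3·ρ^j; need ρ^j ≤ 5.0e-8/3.33e-3 = 1.5015e-05.
j ≥ ln(1.5015e-05)/ln(0.5791) = -11.1065/-0.54628 = 20.331.
So 21 more iterations are needed.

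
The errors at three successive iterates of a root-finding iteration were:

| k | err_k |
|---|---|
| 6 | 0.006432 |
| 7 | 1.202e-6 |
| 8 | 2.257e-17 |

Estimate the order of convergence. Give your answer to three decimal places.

p ≈ ln(err_8/err_7) / ln(err_7/err_6)
  = ln(2.257e-17/1.202e-6) / ln(1.202e-6/0.006432)
  = ln(1.8777e-11) / ln(0.000186878)
  = -24.698388 / -8.585055 ≈ 2.876905

2.877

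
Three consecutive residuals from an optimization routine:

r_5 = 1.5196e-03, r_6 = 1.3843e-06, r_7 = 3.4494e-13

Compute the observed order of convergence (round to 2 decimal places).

2.17

p ≈ ln(r_7/r_6) / ln(r_6/r_5)
  = ln(3.4494e-13/1.3843e-06) / ln(1.3843e-06/1.5196e-03)
  = ln(2.4918e-07) / ln(0.000910963)
  = -15.20509 / -7.00101 ≈ 2.17184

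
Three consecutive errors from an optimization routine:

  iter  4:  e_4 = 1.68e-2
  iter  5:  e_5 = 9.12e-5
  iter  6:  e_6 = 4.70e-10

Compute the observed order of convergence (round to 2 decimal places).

p ≈ ln(e_6/e_5) / ln(e_5/e_4)
  = ln(4.70e-10/9.12e-5) / ln(9.12e-5/1.68e-2)
  = ln(5.15351e-06) / ln(0.00542857)
  = -12.17583 / -5.21608 ≈ 2.33429

2.33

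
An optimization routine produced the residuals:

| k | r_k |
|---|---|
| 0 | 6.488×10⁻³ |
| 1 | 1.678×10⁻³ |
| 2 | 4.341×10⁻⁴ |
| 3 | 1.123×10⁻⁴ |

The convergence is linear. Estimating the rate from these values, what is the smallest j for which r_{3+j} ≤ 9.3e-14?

Rate ρ ≈ r_3/r_2 = 1.123×10⁻⁴/4.341×10⁻⁴ = 0.2587.
After j more steps, r_{3+j} ≈ 1.123×10⁻⁴·ρ^j; need ρ^j ≤ 9.3e-14/1.123×10⁻⁴ = 8.28139e-10.
j ≥ ln(8.28139e-10)/ln(0.2587) = -20.9118/-1.35209 = 15.466.
So 16 more iterations are needed.

16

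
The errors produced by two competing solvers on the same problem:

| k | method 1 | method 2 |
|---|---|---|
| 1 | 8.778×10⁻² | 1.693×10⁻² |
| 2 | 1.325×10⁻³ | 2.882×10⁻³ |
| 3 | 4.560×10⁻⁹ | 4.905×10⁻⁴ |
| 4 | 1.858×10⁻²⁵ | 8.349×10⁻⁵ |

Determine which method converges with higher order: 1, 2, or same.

Method 1: p ≈ ln(1.858×10⁻²⁵/4.560×10⁻⁹)/ln(4.560×10⁻⁹/1.325×10⁻³) ≈ 3.00.
Method 2: p ≈ ln(8.349×10⁻⁵/4.905×10⁻⁴)/ln(4.905×10⁻⁴/2.882×10⁻³) ≈ 1.00.
Method 1 has the higher order (≈3.0 vs ≈1.0).

1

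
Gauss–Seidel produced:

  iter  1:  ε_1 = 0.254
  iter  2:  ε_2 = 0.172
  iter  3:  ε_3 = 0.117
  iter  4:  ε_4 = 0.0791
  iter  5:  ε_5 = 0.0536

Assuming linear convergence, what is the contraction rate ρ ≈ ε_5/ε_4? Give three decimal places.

ρ ≈ ε_5/ε_4 = 0.0536/0.0791 = 0.67762

0.678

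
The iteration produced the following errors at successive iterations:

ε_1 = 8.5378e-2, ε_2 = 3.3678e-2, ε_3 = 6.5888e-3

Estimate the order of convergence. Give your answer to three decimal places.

1.754

p ≈ ln(ε_3/ε_2) / ln(ε_2/ε_1)
  = ln(6.5888e-3/3.3678e-2) / ln(3.3678e-2/8.5378e-2)
  = ln(0.195641) / ln(0.394458)
  = -1.631474 / -0.930243 ≈ 1.753815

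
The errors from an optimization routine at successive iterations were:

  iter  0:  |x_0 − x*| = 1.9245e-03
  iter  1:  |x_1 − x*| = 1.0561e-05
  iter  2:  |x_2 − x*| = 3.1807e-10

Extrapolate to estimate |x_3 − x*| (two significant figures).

First estimate the order: p ≈ ln(|x_2 − x*|/|x_1 − x*|) / ln(|x_1 − x*|/|x_0 − x*|) = ln(3.1807e-10/1.0561e-05)/ln(1.0561e-05/1.9245e-03) = ln(3.01174e-05)/ln(0.00548766) ≈ 2.0000.
Then |x_3 − x*| ≈ |x_2 − x*|·(|x_2 − x*|/|x_1 − x*|)^p = 3.1807e-10·(3.01174e-05)^2.0000 = 3.1807e-10·9.07058e-10 ≈ 2.885e-19.

2.9e-19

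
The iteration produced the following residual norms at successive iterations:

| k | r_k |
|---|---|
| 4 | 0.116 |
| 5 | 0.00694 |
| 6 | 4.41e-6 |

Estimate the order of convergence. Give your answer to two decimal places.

2.61

p ≈ ln(r_6/r_5) / ln(r_5/r_4)
  = ln(4.41e-6/0.00694) / ln(0.00694/0.116)
  = ln(0.000635447) / ln(0.0598276)
  = -7.36118 / -2.81629 ≈ 2.61379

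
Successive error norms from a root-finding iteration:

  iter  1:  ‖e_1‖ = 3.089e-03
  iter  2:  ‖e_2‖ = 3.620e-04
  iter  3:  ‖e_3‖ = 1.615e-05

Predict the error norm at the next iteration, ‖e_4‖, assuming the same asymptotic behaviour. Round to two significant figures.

First estimate the order: p ≈ ln(‖e_3‖/‖e_2‖) / ln(‖e_2‖/‖e_1‖) = ln(1.615e-05/3.620e-04)/ln(3.620e-04/3.089e-03) = ln(0.0446133)/ln(0.11719) ≈ 1.4505.
Then ‖e_4‖ ≈ ‖e_3‖·(‖e_3‖/‖e_2‖)^p = 1.615e-05·(0.0446133)^1.4505 = 1.615e-05·0.0109913 ≈ 1.775e-07.

1.8e-7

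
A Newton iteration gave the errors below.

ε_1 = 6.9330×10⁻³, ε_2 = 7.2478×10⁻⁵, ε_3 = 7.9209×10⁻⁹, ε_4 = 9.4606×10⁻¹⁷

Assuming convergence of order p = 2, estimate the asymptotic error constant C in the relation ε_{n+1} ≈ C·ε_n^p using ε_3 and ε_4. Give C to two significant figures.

C ≈ ε_4 / ε_3^2
  = 9.4606×10⁻¹⁷ / (7.9209×10⁻⁹)^2
  = 9.4606×10⁻¹⁷ / 6.27407e-17 ≈ 1.5079

1.5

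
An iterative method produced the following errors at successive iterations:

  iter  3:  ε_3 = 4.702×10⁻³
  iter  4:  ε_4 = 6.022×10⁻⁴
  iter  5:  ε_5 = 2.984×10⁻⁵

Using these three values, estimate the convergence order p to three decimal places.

p ≈ ln(ε_5/ε_4) / ln(ε_4/ε_3)
  = ln(2.984×10⁻⁵/6.022×10⁻⁴) / ln(6.022×10⁻⁴/4.702×10⁻³)
  = ln(0.0495516) / ln(0.128073)
  = -3.004741 / -2.055155 ≈ 1.462051

1.462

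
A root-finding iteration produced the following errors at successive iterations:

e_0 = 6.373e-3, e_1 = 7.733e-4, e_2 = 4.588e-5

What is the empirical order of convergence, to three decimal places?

1.339

p ≈ ln(e_2/e_1) / ln(e_1/e_0)
  = ln(4.588e-5/7.733e-4) / ln(7.733e-4/6.373e-3)
  = ln(0.0593301) / ln(0.12134)
  = -2.824639 / -2.109159 ≈ 1.339225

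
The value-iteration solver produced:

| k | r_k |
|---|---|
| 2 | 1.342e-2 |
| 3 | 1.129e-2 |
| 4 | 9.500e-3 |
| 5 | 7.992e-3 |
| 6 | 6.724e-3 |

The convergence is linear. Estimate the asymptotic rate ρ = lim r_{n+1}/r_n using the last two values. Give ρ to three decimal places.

0.841

ρ ≈ r_6/r_5 = 6.724e-3/7.992e-3 = 0.84134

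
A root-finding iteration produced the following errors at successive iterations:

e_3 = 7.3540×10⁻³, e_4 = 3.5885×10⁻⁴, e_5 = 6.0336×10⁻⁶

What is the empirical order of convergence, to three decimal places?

p ≈ ln(e_5/e_4) / ln(e_4/e_3)
  = ln(6.0336×10⁻⁶/3.5885×10⁻⁴) / ln(3.5885×10⁻⁴/7.3540×10⁻³)
  = ln(0.0168137) / ln(0.0487966)
  = -4.085561 / -3.020095 ≈ 1.352792

1.353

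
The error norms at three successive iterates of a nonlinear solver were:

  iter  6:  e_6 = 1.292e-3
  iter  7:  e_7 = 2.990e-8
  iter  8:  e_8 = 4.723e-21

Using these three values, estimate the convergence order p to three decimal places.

2.762

p ≈ ln(e_8/e_7) / ln(e_7/e_6)
  = ln(4.723e-21/2.990e-8) / ln(2.990e-8/1.292e-3)
  = ln(1.5796e-13) / ln(2.31424e-05)
  = -29.476435 / -10.673844 ≈ 2.761558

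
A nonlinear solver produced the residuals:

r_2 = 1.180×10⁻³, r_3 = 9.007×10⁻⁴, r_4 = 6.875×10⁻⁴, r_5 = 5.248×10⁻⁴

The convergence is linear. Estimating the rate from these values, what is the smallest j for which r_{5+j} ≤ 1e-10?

Rate ρ ≈ r_5/r_4 = 5.248×10⁻⁴/6.875×10⁻⁴ = 0.7633.
After j more steps, r_{5+j} ≈ 5.248×10⁻⁴·ρ^j; need ρ^j ≤ 1e-10/5.248×10⁻⁴ = 1.90549e-07.
j ≥ ln(1.90549e-07)/ln(0.7633) = -15.4734/-0.27010 = 57.288.
So 58 more iterations are needed.

58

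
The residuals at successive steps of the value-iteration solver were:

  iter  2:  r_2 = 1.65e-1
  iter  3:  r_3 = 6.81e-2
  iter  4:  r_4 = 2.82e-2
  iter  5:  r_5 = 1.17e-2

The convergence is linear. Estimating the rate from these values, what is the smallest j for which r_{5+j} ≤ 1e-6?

Rate ρ ≈ r_5/r_4 = 1.17e-2/2.82e-2 = 0.4149.
After j more steps, r_{5+j} ≈ 1.17e-2·ρ^j; need ρ^j ≤ 1e-6/1.17e-2 = 8.54701e-05.
j ≥ ln(8.54701e-05)/ln(0.4149) = -9.3673/-0.87972 = 10.648.
So 11 more iterations are needed.

11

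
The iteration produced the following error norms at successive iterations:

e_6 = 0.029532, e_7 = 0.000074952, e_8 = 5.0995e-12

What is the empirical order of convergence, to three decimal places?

p ≈ ln(e_8/e_7) / ln(e_7/e_6)
  = ln(5.0995e-12/0.000074952) / ln(0.000074952/0.029532)
  = ln(6.80369e-08) / ln(0.00253799)
  = -16.503216 / -5.976383 ≈ 2.761405

2.761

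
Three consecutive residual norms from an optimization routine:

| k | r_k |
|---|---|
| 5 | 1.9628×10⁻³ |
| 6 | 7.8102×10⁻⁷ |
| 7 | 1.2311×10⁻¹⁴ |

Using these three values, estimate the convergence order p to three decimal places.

p ≈ ln(r_7/r_6) / ln(r_6/r_5)
  = ln(1.2311×10⁻¹⁴/7.8102×10⁻⁷) / ln(7.8102×10⁻⁷/1.9628×10⁻³)
  = ln(1.57627e-08) / ln(0.000397911)
  = -17.965619 / -7.829282 ≈ 2.294670

2.295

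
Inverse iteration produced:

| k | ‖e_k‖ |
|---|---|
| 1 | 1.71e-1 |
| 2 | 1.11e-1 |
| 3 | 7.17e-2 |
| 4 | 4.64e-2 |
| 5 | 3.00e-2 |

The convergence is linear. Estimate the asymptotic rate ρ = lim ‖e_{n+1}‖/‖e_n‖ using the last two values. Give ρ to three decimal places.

ρ ≈ ‖e_5‖/‖e_4‖ = 3.00e-2/4.64e-2 = 0.64655

0.647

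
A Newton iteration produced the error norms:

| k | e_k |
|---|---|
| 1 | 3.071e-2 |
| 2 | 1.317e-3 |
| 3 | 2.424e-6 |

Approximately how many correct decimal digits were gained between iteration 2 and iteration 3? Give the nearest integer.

Digits gained ≈ log₁₀(e_2/e_3) = log₁₀(1.317e-3/2.424e-6) = log₁₀(543.317) ≈ 2.735.

3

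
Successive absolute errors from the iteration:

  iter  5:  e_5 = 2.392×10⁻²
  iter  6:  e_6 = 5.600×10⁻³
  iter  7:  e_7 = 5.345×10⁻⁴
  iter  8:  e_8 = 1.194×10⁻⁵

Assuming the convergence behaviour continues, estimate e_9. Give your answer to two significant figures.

2.5e-8

First estimate the order: p ≈ ln(e_8/e_7) / ln(e_7/e_6) = ln(1.194×10⁻⁵/5.345×10⁻⁴)/ln(5.345×10⁻⁴/5.600×10⁻³) = ln(0.0223386)/ln(0.0954464) ≈ 1.6182.
Then e_9 ≈ e_8·(e_8/e_7)^p = 1.194×10⁻⁵·(0.0223386)^1.6182 = 1.194×10⁻⁵·0.00213031 ≈ 2.544e-08.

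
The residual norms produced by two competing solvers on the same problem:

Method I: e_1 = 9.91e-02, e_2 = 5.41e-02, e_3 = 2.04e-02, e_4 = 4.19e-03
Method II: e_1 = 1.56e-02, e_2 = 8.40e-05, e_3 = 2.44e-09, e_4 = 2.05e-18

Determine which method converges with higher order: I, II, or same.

II

Method I: p ≈ ln(4.19e-03/2.04e-02)/ln(2.04e-02/5.41e-02) ≈ 1.62.
Method II: p ≈ ln(2.05e-18/2.44e-09)/ln(2.44e-09/8.40e-05) ≈ 2.00.
Method II has the higher order (≈2.0 vs ≈1.6).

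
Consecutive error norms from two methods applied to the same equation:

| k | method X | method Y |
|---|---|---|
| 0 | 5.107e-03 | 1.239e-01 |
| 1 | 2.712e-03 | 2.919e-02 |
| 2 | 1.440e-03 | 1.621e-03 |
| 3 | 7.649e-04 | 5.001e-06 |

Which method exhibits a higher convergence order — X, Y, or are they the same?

Y

Method X: p ≈ ln(7.649e-04/1.440e-03)/ln(1.440e-03/2.712e-03) ≈ 1.00.
Method Y: p ≈ ln(5.001e-06/1.621e-03)/ln(1.621e-03/2.919e-02) ≈ 2.00.
Method Y has the higher order (≈2.0 vs ≈1.0).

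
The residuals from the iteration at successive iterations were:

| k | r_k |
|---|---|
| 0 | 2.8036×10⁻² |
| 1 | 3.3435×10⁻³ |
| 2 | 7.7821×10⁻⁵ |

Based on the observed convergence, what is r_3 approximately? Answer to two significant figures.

First estimate the order: p ≈ ln(r_2/r_1) / ln(r_1/r_0) = ln(7.7821×10⁻⁵/3.3435×10⁻³)/ln(3.3435×10⁻³/2.8036×10⁻²) = ln(0.0232753)/ln(0.119257) ≈ 1.7684.
Then r_3 ≈ r_2·(r_2/r_1)^p = 7.7821×10⁻⁵·(0.0232753)^1.7684 = 7.7821×10⁻⁵·0.00129425 ≈ 1.007e-07.

1.0e-7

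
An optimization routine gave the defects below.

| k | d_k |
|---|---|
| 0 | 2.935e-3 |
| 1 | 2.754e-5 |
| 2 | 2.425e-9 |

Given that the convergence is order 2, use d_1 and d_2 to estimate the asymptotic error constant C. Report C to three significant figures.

C ≈ d_2 / d_1^2
  = 2.425e-9 / (2.754e-5)^2
  = 2.425e-9 / 7.58452e-10 ≈ 3.1973

3.20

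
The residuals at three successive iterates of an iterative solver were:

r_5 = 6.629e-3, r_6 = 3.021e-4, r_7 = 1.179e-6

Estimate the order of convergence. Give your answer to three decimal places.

p ≈ ln(r_7/r_6) / ln(r_6/r_5)
  = ln(1.179e-6/3.021e-4) / ln(3.021e-4/6.629e-3)
  = ln(0.00390268) / ln(0.0455725)
  = -5.546092 / -3.088451 ≈ 1.795752

1.796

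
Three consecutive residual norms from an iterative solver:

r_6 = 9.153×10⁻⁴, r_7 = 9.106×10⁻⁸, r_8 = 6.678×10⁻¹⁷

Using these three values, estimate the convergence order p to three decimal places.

p ≈ ln(r_8/r_7) / ln(r_7/r_6)
  = ln(6.678×10⁻¹⁷/9.106×10⁻⁸) / ln(9.106×10⁻⁸/9.153×10⁻⁴)
  = ln(7.33363e-10) / ln(9.94865e-05)
  = -21.033380 / -9.215489 ≈ 2.282394

2.282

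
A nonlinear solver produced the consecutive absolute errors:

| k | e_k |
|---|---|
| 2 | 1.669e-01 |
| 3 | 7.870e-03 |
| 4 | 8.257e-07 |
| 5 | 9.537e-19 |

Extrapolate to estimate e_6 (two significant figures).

First estimate the order: p ≈ ln(e_5/e_4) / ln(e_4/e_3) = ln(9.537e-19/8.257e-07)/ln(8.257e-07/7.870e-03) = ln(1.15502e-12)/ln(0.000104917) ≈ 3.0000.
Then e_6 ≈ e_5·(e_5/e_4)^p = 9.537e-19·(1.15502e-12)^3.0000 = 9.537e-19·1.54088e-36 ≈ 1.47e-54.

1.5e-54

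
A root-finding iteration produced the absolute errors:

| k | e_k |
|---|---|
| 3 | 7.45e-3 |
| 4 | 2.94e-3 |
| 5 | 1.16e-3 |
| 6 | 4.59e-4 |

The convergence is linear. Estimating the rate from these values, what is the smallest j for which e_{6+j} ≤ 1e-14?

Rate ρ ≈ e_6/e_5 = 4.59e-4/1.16e-3 = 0.3957.
After j more steps, e_{6+j} ≈ 4.59e-4·ρ^j; need ρ^j ≤ 1e-14/4.59e-4 = 2.17865e-11.
j ≥ ln(2.17865e-11)/ln(0.3957) = -24.5497/-0.92710 = 26.480.
So 27 more iterations are needed.

27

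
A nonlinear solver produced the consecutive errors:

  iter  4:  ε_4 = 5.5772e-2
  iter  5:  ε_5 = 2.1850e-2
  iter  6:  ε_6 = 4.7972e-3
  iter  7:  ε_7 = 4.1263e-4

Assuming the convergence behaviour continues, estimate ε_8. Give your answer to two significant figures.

First estimate the order: p ≈ ln(ε_7/ε_6) / ln(ε_6/ε_5) = ln(4.1263e-4/4.7972e-3)/ln(4.7972e-3/2.1850e-2) = ln(0.0860148)/ln(0.219551) ≈ 1.6180.
Then ε_8 ≈ ε_7·(ε_7/ε_6)^p = 4.1263e-4·(0.0860148)^1.6180 = 4.1263e-4·0.018886 ≈ 7.793e-06.

7.8e-6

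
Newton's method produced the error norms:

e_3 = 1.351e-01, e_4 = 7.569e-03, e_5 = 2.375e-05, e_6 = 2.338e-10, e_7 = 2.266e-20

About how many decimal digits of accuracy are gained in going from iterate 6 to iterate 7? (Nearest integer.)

Digits gained ≈ log₁₀(e_6/e_7) = log₁₀(2.338e-10/2.266e-20) = log₁₀(1.03177e+10) ≈ 10.014.

10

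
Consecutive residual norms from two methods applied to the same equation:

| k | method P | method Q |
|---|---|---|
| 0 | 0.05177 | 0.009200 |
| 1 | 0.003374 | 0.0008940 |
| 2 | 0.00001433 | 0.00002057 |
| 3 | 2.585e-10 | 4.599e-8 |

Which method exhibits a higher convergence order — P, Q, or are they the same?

Method P: p ≈ ln(2.585e-10/0.00001433)/ln(0.00001433/0.003374) ≈ 2.00.
Method Q: p ≈ ln(4.599e-8/0.00002057)/ln(0.00002057/0.0008940) ≈ 1.62.
Method P has the higher order (≈2.0 vs ≈1.6).

P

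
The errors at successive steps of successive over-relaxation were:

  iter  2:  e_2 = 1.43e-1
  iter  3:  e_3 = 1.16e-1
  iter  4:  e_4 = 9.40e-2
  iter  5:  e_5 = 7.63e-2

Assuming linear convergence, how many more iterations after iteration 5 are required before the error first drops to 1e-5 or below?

Rate ρ ≈ e_5/e_4 = 7.63e-2/9.40e-2 = 0.8117.
After j more steps, e_{5+j} ≈ 7.63e-2·ρ^j; need ρ^j ≤ 1e-5/7.63e-2 = 0.000131062.
j ≥ ln(0.000131062)/ln(0.8117) = -8.9398/-0.20862 = 42.852.
So 43 more iterations are needed.

43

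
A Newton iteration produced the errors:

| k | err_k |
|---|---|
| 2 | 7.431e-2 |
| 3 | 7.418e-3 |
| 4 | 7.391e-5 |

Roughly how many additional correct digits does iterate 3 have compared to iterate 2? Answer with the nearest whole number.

1

Digits gained ≈ log₁₀(err_2/err_3) = log₁₀(7.431e-2/7.418e-3) = log₁₀(10.0175) ≈ 1.001.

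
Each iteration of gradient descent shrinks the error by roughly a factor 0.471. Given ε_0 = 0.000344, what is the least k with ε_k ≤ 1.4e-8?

After k steps, ε_k ≈ 0.000344·0.471^k.
Need 0.471^k ≤ 1.4e-8/0.000344 = 4.06977e-05.
k ≥ ln(4.06977e-05)/ln(0.471) = -10.1093/-0.75290 = 13.427.
Smallest integer k = 14.

14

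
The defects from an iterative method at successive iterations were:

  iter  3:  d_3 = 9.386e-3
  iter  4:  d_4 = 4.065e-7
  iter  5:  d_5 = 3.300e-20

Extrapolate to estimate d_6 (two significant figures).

First estimate the order: p ≈ ln(d_5/d_4) / ln(d_4/d_3) = ln(3.300e-20/4.065e-7)/ln(4.065e-7/9.386e-3) = ln(8.11808e-14)/ln(4.33092e-05) ≈ 3.0001.
Then d_6 ≈ d_5·(d_5/d_4)^p = 3.300e-20·(8.11808e-14)^3.0001 = 3.300e-20·5.33397e-40 ≈ 1.76e-59.

1.8e-59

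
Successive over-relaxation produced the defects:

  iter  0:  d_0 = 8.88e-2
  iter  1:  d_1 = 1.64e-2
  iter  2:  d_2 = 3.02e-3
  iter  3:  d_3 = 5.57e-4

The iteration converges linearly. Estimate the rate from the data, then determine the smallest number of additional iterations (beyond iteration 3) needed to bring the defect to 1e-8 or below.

Rate ρ ≈ d_3/d_2 = 5.57e-4/3.02e-3 = 0.1844.
After j more steps, d_{3+j} ≈ 5.57e-4·ρ^j; need ρ^j ≤ 1e-8/5.57e-4 = 1.79533e-05.
j ≥ ln(1.79533e-05)/ln(0.1844) = -10.9277/-1.69065 = 6.464.
So 7 more iterations are needed.

7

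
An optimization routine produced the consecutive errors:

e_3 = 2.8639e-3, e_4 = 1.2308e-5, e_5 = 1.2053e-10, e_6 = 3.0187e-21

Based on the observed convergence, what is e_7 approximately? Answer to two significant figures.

First estimate the order: p ≈ ln(e_6/e_5) / ln(e_5/e_4) = ln(3.0187e-21/1.2053e-10)/ln(1.2053e-10/1.2308e-5) = ln(2.50452e-11)/ln(9.79282e-06) ≈ 2.1164.
Then e_7 ≈ e_6·(e_6/e_5)^p = 3.0187e-21·(2.50452e-11)^2.1164 = 3.0187e-21·3.65983e-23 ≈ 1.105e-43.

1.1e-43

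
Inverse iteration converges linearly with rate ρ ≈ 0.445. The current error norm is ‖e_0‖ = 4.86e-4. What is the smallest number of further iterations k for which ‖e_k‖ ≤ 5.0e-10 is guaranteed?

After k steps, ‖e_k‖ ≈ 4.86e-4·0.445^k.
Need 0.445^k ≤ 5.0e-10/4.86e-4 = 1.02881e-06.
k ≥ ln(1.02881e-06)/ln(0.445) = -13.7871/-0.80968 = 17.028.
Smallest integer k = 18.

18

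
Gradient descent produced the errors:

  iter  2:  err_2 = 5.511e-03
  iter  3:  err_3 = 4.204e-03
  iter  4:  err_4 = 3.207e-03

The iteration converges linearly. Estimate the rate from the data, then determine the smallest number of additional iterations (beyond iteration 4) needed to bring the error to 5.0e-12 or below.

Rate ρ ≈ err_4/err_3 = 3.207e-03/4.204e-03 = 0.7628.
After j more steps, err_{4+j} ≈ 3.207e-03·ρ^j; need ρ^j ≤ 5.0e-12/3.207e-03 = 1.55909e-09.
j ≥ ln(1.55909e-09)/ln(0.7628) = -20.2792/-0.27076 = 74.897.
So 75 more iterations are needed.

75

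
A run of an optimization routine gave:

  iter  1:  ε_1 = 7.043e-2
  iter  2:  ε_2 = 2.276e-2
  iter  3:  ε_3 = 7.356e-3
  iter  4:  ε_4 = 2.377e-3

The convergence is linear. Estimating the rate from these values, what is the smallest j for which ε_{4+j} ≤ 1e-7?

9

Rate ρ ≈ ε_4/ε_3 = 2.377e-3/7.356e-3 = 0.3231.
After j more steps, ε_{4+j} ≈ 2.377e-3·ρ^j; need ρ^j ≤ 1e-7/2.377e-3 = 4.20698e-05.
j ≥ ln(4.20698e-05)/ln(0.3231) = -10.0762/-1.12979 = 8.919.
So 9 more iterations are needed.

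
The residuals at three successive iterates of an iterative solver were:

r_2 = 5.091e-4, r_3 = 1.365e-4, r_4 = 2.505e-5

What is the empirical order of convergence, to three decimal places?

1.288

p ≈ ln(r_4/r_3) / ln(r_3/r_2)
  = ln(2.505e-5/1.365e-4) / ln(1.365e-4/5.091e-4)
  = ln(0.183516) / ln(0.26812)
  = -1.695453 / -1.316321 ≈ 1.288024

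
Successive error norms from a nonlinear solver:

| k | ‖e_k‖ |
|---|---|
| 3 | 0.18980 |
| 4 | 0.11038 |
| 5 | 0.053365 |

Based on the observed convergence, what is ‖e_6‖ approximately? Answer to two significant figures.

2.0e-2

First estimate the order: p ≈ ln(‖e_5‖/‖e_4‖) / ln(‖e_4‖/‖e_3‖) = ln(0.053365/0.11038)/ln(0.11038/0.18980) = ln(0.483466)/ln(0.58156) ≈ 1.3408.
Then ‖e_6‖ ≈ ‖e_5‖·(‖e_5‖/‖e_4‖)^p = 0.053365·(0.483466)^1.3408 = 0.053365·0.377396 ≈ 0.02014.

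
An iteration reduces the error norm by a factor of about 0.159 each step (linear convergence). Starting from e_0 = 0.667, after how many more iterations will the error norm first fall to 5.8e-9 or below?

After k steps, e_k ≈ 0.667·0.159^k.
Need 0.159^k ≤ 5.8e-9/0.667 = 8.69565e-09.
k ≥ ln(8.69565e-09)/ln(0.159) = -18.5604/-1.83885 = 10.093.
Smallest integer k = 11.

11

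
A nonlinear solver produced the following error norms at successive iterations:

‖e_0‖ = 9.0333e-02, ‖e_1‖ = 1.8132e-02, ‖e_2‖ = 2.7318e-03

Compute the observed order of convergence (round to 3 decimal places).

1.179

p ≈ ln(‖e_2‖/‖e_1‖) / ln(‖e_1‖/‖e_0‖)
  = ln(2.7318e-03/1.8132e-02) / ln(1.8132e-02/9.0333e-02)
  = ln(0.150662) / ln(0.200724)
  = -1.892716 / -1.605824 ≈ 1.178657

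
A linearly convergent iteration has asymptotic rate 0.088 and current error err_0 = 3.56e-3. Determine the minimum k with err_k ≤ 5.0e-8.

After k steps, err_k ≈ 3.56e-3·0.088^k.
Need 0.088^k ≤ 5.0e-8/3.56e-3 = 1.40449e-05.
k ≥ ln(1.40449e-05)/ln(0.088) = -11.1733/-2.43042 = 4.597.
Smallest integer k = 5.

5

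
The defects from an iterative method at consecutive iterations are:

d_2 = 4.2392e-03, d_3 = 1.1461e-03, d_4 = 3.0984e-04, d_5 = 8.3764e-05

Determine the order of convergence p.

1

Consecutive ratios: d_5/d_4 = 8.3764e-05/3.0984e-04 = 0.270346, d_4/d_3 = 3.0984e-04/1.1461e-03 = 0.270343.
p ≈ ln(0.270346)/ln(0.270343) = -1.3081/-1.3081 ≈ 1.00.
So the convergence is linear (order 1).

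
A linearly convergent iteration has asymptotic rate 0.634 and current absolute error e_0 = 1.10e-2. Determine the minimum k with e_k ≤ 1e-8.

After k steps, e_k ≈ 1.10e-2·0.634^k.
Need 0.634^k ≤ 1e-8/1.10e-2 = 9.09091e-07.
k ≥ ln(9.09091e-07)/ln(0.634) = -13.9108/-0.45571 = 30.526.
Smallest integer k = 31.

31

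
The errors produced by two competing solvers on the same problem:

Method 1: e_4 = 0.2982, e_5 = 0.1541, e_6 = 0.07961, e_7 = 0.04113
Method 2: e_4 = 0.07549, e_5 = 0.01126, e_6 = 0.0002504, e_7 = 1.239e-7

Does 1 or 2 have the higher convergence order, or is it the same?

Method 1: p ≈ ln(0.04113/0.07961)/ln(0.07961/0.1541) ≈ 1.00.
Method 2: p ≈ ln(1.239e-7/0.0002504)/ln(0.0002504/0.01126) ≈ 2.00.
Method 2 has the higher order (≈2.0 vs ≈1.0).

2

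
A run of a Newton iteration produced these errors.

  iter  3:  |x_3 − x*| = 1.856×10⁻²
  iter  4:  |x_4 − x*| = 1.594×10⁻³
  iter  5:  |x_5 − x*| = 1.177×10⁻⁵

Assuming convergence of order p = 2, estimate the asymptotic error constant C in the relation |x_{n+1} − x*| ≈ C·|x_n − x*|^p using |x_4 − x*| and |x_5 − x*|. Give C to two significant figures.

C ≈ |x_5 − x*| / |x_4 − x*|^2
  = 1.177×10⁻⁵ / (1.594×10⁻³)^2
  = 1.177×10⁻⁵ / 2.54084e-06 ≈ 4.6323

4.6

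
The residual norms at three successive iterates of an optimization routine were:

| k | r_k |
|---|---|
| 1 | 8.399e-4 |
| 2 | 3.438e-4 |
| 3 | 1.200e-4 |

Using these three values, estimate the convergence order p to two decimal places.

1.18

p ≈ ln(r_3/r_2) / ln(r_2/r_1)
  = ln(1.200e-4/3.438e-4) / ln(3.438e-4/8.399e-4)
  = ln(0.34904) / ln(0.409334)
  = -1.05257 / -0.89322 ≈ 1.17840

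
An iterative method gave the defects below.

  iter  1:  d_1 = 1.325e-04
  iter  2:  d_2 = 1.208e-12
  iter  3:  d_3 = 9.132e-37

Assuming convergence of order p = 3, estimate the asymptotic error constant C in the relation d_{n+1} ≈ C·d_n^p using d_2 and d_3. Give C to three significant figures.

C ≈ d_3 / d_2^3
  = 9.132e-37 / (1.208e-12)^3
  = 9.132e-37 / 1.76279e-36 ≈ 0.51804

0.518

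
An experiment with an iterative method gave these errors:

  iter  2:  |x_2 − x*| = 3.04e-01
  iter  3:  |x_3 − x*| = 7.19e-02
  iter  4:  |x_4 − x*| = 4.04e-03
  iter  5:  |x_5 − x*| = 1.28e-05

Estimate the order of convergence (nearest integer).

Consecutive ratios: |x_5 − x*|/|x_4 − x*| = 1.28e-05/4.04e-03 = 0.00316832, |x_4 − x*|/|x_3 − x*| = 4.04e-03/7.19e-02 = 0.0561892.
p ≈ ln(0.00316832)/ln(0.0561892) = -5.7546/-2.8790 ≈ 2.00.
So the convergence is quadratic (order 2).

2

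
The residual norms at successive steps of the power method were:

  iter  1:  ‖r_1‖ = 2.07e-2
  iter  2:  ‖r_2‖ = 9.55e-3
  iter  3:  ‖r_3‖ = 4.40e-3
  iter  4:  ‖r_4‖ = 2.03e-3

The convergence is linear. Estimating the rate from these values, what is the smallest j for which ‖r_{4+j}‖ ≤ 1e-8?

Rate ρ ≈ ‖r_4‖/‖r_3‖ = 2.03e-3/4.40e-3 = 0.4614.
After j more steps, ‖r_{4+j}‖ ≈ 2.03e-3·ρ^j; need ρ^j ≤ 1e-8/2.03e-3 = 4.92611e-06.
j ≥ ln(4.92611e-06)/ln(0.4614) = -12.2210/-0.77349 = 15.800.
So 16 more iterations are needed.

16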